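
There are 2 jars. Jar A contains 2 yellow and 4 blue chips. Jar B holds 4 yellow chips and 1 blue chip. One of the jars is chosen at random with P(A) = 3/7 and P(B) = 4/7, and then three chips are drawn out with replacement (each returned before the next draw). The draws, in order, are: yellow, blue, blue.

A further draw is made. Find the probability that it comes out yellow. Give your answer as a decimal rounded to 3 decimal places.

0.438

For each hypothesis, P(data | H) works out to: P(data | jar A) = (2/6)(4/6)(4/6) = 0.14815; P(data | jar B) = (4/5)(1/5)(1/5) = 0.032.
The prior-weighted likelihoods are 3/7 · 0.14815 = 0.063492, 4/7 · 0.032 = 0.018286; summing to 0.081778.
Normalising, the posterior is P(jar A | data) = 0.7764, P(jar B | data) = 0.2236.
So P(yellow next | data) = Σ P(yellow next | H) P(H | data) = (1/3)(0.7764) + (4/5)(0.2236) = 0.43768.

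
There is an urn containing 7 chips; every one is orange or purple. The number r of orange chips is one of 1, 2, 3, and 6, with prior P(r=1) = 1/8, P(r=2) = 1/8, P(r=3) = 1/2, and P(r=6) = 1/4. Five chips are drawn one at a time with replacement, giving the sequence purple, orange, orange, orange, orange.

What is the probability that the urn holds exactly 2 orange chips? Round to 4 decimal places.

0.0201

Under each hypothesis, the probability of the observed sequence is: P(data | r = 1) = (6/7)(1/7)(1/7)(1/7)(1/7) = 0.00035699; P(data | r = 2) = (5/7)(2/7)(2/7)(2/7)(2/7) = 0.0047599; P(data | r = 3) = (4/7)(3/7)(3/7)(3/7)(3/7) = 0.019278; P(data | r = 6) = (1/7)(6/7)(6/7)(6/7)(6/7) = 0.077111.
Weighting by the prior gives 1/8 · 0.00035699 = 4.4624e-05, 1/8 · 0.0047599 = 0.00059499, 1/2 · 0.019278 = 0.0096388, 1/4 · 0.077111 = 0.019278; summing to 0.029556.
So P(r = 2 | data) = (0.00059499) / (0.029556) = 0.020131.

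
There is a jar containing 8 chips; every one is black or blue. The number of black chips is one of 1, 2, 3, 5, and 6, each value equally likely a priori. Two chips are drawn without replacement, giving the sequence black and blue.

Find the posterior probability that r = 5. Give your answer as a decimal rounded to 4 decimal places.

The likelihood of the observed sequence under each hypothesis: P(data | r = 1) = (1/8)(7/7) = 1/8; P(data | r = 2) = (2/8)(6/7) = 3/14; P(data | r = 3) = (3/8)(5/7) = 15/56; P(data | r = 5) = (5/8)(3/7) = 15/56; P(data | r = 6) = (6/8)(2/7) = 3/14.
Weighting by the prior gives 1/5 · 1/8 = 1/40, 1/5 · 3/14 = 3/70, 1/5 · 15/56 = 3/56, 1/5 · 15/56 = 3/56, 1/5 · 3/14 = 3/70; summing to 61/280.
By Bayes' rule, P(r = 5 | data) = (3/56) / (61/280) = 15/61.

0.2459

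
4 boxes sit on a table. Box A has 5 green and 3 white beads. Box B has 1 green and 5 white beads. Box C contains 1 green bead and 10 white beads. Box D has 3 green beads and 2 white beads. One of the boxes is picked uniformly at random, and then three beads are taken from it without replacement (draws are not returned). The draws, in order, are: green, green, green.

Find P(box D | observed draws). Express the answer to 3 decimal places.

0.359

Under each hypothesis, the probability of the observed sequence is: P(data | box A) = (5/8)(4/7)(3/6) = 5/28; P(data | box B) = (1/6)(0/5) = 0; P(data | box C) = (1/11)(0/10) = 0; P(data | box D) = (3/5)(2/4)(1/3) = 1/10.
Weighting by the prior gives 1/4 · 5/28 = 5/112, 1/4 · 0 = 0, 1/4 · 0 = 0, 1/4 · 1/10 = 1/40; these sum to 39/560.
Therefore the posterior P(box D | data) = (1/40) / (39/560) = 14/39.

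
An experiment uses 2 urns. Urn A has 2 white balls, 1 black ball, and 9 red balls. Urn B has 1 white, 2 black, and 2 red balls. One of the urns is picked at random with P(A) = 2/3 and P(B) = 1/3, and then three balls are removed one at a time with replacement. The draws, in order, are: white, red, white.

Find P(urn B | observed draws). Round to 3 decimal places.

Under each hypothesis, the probability of the observed sequence is: P(data | urn A) = (2/12)(9/12)(2/12) = 0.020833; P(data | urn B) = (1/5)(2/5)(1/5) = 0.016.
Multiplying each by its prior: 2/3 · 0.020833 = 0.013889, 1/3 · 0.016 = 0.0053333; these sum to 0.019222.
Hence P(urn B | data) = (0.0053333) / (0.019222) = 0.27746.

0.277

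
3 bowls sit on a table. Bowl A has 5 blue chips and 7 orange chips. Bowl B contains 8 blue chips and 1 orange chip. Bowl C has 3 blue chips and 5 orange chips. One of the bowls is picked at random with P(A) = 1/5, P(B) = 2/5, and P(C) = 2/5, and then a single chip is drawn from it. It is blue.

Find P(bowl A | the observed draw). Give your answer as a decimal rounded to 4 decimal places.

0.1415

The likelihood of this draw under each hypothesis: P(data | bowl A) = (5/12) = 5/12; P(data | bowl B) = (8/9) = 8/9; P(data | bowl C) = (3/8) = 3/8.
Multiplying each by its prior: 1/5 · 5/12 = 1/12, 2/5 · 8/9 = 16/45, 2/5 · 3/8 = 3/20; with total 53/90.
So P(bowl A | data) = (1/12) / (53/90) = 15/106.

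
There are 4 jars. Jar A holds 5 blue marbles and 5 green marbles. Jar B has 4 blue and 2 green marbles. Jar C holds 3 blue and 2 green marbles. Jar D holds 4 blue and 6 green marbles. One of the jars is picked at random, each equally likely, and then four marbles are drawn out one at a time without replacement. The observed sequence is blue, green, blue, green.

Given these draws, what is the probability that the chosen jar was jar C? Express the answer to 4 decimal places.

0.3150

For each hypothesis, P(data | H) works out to: P(data | jar A) = (5/10)(5/9)(4/8)(4/7) = 5/63; P(data | jar B) = (4/6)(2/5)(3/4)(1/3) = 1/15; P(data | jar C) = (3/5)(2/4)(2/3)(1/2) = 1/10; P(data | jar D) = (4/10)(6/9)(3/8)(5/7) = 1/14.
Weighting by the prior gives 1/4 · 5/63 = 5/252, 1/4 · 1/15 = 1/60, 1/4 · 1/10 = 1/40, 1/4 · 1/14 = 1/56; summing to 5/63.
By Bayes' rule, P(jar C | data) = (1/40) / (5/63) = 63/200.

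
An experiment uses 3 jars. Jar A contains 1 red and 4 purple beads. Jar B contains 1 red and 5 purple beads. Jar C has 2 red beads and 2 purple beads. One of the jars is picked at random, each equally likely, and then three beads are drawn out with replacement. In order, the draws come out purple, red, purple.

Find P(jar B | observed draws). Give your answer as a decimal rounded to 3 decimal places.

Under each hypothesis, the probability of the observed sequence is: P(data | jar A) = (4/5)(1/5)(4/5) = 0.128; P(data | jar B) = (5/6)(1/6)(5/6) = 0.11574; P(data | jar C) = (2/4)(2/4)(2/4) = 0.125.
Weighting by the prior gives 1/3 · 0.128 = 0.042667, 1/3 · 0.11574 = 0.03858, 1/3 · 0.125 = 0.041667; summing to 0.12291.
So P(jar B | data) = (0.03858) / (0.12291) = 0.31388.

0.314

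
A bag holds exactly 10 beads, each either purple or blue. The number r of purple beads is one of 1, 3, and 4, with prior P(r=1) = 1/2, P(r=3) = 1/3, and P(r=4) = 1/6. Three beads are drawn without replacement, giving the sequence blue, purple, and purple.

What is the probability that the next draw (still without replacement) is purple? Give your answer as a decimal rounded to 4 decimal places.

0.2088

Compute the likelihood of the observed sequence for each case: P(data | r = 1) = (9/10)(1/9)(0/8) = 0; P(data | r = 3) = (7/10)(3/9)(2/8) = 7/120; P(data | r = 4) = (6/10)(4/9)(3/8) = 1/10.
Weighting by the prior gives 1/2 · 0 = 0, 1/3 · 7/120 = 7/360, 1/6 · 1/10 = 1/60; these sum to 13/360.
The posterior is then P(r = 1 | data) = 0, P(r = 3 | data) = 7/13, P(r = 4 | data) = 6/13.
Averaging over the posterior, P(purple next | data) = (1/7)(7/13) + (2/7)(6/13) = 19/91.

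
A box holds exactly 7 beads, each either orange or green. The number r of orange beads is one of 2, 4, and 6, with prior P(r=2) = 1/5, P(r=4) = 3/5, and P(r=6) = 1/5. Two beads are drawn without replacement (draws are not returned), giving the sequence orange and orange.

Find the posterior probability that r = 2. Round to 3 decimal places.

The likelihood of the observed sequence under each hypothesis: P(data | r = 2) = (2/7)(1/6) = 1/21; P(data | r = 4) = (4/7)(3/6) = 2/7; P(data | r = 6) = (6/7)(5/6) = 5/7.
Weighting by the prior gives 1/5 · 1/21 = 1/105, 3/5 · 2/7 = 6/35, 1/5 · 5/7 = 1/7; these sum to 34/105.
Hence P(r = 2 | data) = (1/105) / (34/105) = 1/34.

0.029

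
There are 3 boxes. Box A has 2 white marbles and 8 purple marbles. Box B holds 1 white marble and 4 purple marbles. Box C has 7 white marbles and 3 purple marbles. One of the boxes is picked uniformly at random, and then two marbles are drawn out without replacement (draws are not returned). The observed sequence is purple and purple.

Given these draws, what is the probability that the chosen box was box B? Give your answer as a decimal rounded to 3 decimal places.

Compute the likelihood of the observed sequence for each case: P(data | box A) = (8/10)(7/9) = 28/45; P(data | box B) = (4/5)(3/4) = 3/5; P(data | box C) = (3/10)(2/9) = 1/15.
Multiplying each by its prior: 1/3 · 28/45 = 28/135, 1/3 · 3/5 = 1/5, 1/3 · 1/15 = 1/45; summing to 58/135.
Hence P(box B | data) = (1/5) / (58/135) = 27/58.

0.466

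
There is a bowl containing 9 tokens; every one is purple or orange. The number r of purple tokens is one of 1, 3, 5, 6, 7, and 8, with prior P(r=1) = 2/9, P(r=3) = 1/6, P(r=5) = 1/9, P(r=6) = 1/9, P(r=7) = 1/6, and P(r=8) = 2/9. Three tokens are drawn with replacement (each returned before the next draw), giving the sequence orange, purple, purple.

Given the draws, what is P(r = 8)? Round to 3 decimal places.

0.221

The likelihood of the observed sequence under each hypothesis: P(data | r = 1) = (8/9)(1/9)(1/9) = 0.010974; P(data | r = 3) = (6/9)(3/9)(3/9) = 0.074074; P(data | r = 5) = (4/9)(5/9)(5/9) = 0.13717; P(data | r = 6) = (3/9)(6/9)(6/9) = 0.14815; P(data | r = 7) = (2/9)(7/9)(7/9) = 0.13443; P(data | r = 8) = (1/9)(8/9)(8/9) = 0.087791.
Multiplying each by its prior: 2/9 · 0.010974 = 0.0024387, 1/6 · 0.074074 = 0.012346, 1/9 · 0.13717 = 0.015242, 1/9 · 0.14815 = 0.016461, 1/6 · 0.13443 = 0.022405, 2/9 · 0.087791 = 0.019509; these sum to 0.088401.
Therefore the posterior P(r = 8 | data) = (0.019509) / (0.088401) = 0.22069.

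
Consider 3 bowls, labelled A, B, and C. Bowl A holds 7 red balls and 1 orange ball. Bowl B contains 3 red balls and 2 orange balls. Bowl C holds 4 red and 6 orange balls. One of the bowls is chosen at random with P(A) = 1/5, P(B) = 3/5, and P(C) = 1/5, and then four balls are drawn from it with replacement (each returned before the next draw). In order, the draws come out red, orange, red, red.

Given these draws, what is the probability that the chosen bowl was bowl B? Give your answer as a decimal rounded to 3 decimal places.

For each hypothesis, P(data | H) works out to: P(data | bowl A) = (7/8)(1/8)(7/8)(7/8) = 0.08374; P(data | bowl B) = (3/5)(2/5)(3/5)(3/5) = 0.0864; P(data | bowl C) = (4/10)(6/10)(4/10)(4/10) = 0.0384.
The prior-weighted likelihoods are 1/5 · 0.08374 = 0.016748, 3/5 · 0.0864 = 0.05184, 1/5 · 0.0384 = 0.00768; summing to 0.076268.
Therefore the posterior P(bowl B | data) = (0.05184) / (0.076268) = 0.67971.

0.680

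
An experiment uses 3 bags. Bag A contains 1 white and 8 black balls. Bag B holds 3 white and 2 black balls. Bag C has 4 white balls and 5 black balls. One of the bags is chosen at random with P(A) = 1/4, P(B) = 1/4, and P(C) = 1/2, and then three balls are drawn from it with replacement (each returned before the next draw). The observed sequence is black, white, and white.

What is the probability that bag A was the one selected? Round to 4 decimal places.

The likelihood of the observed sequence under each hypothesis: P(data | bag A) = (8/9)(1/9)(1/9) = 0.010974; P(data | bag B) = (2/5)(3/5)(3/5) = 0.144; P(data | bag C) = (5/9)(4/9)(4/9) = 0.10974.
The prior-weighted likelihoods are 1/4 · 0.010974 = 0.0027435, 1/4 · 0.144 = 0.036, 1/2 · 0.10974 = 0.05487; summing to 0.093613.
So P(bag A | data) = (0.0027435) / (0.093613) = 0.029307.

0.0293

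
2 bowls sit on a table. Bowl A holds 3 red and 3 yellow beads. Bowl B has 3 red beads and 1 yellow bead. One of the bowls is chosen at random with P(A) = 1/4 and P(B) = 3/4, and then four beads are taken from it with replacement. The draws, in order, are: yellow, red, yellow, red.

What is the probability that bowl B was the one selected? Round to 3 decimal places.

0.628

Compute the likelihood of the observed sequence for each case: P(data | bowl A) = (3/6)(3/6)(3/6)(3/6) = 0.0625; P(data | bowl B) = (1/4)(3/4)(1/4)(3/4) = 0.035156.
Multiplying each by its prior: 1/4 · 0.0625 = 0.015625, 3/4 · 0.035156 = 0.026367; summing to 0.041992.
Hence P(bowl B | data) = (0.026367) / (0.041992) = 0.62791.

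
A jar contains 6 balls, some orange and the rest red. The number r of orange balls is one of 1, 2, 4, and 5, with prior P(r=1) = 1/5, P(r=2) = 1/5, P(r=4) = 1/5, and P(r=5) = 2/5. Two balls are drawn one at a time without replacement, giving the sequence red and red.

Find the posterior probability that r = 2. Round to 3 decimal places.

Compute the likelihood of the observed sequence for each case: P(data | r = 1) = (5/6)(4/5) = 2/3; P(data | r = 2) = (4/6)(3/5) = 2/5; P(data | r = 4) = (2/6)(1/5) = 1/15; P(data | r = 5) = (1/6)(0/5) = 0.
Multiplying each by its prior: 1/5 · 2/3 = 2/15, 1/5 · 2/5 = 2/25, 1/5 · 1/15 = 1/75, 2/5 · 0 = 0; summing to 17/75.
Therefore the posterior P(r = 2 | data) = (2/25) / (17/75) = 6/17.

0.353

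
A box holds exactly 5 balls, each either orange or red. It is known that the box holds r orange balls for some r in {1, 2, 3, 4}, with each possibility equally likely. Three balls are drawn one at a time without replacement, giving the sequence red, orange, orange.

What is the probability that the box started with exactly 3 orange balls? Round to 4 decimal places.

Under each hypothesis, the probability of the observed sequence is: P(data | r = 1) = (4/5)(1/4)(0/3) = 0; P(data | r = 2) = (3/5)(2/4)(1/3) = 1/10; P(data | r = 3) = (2/5)(3/4)(2/3) = 1/5; P(data | r = 4) = (1/5)(4/4)(3/3) = 1/5.
The prior-weighted likelihoods are 1/4 · 0 = 0, 1/4 · 1/10 = 1/40, 1/4 · 1/5 = 1/20, 1/4 · 1/5 = 1/20; with total 1/8.
So P(r = 3 | data) = (1/20) / (1/8) = 2/5.

0.4000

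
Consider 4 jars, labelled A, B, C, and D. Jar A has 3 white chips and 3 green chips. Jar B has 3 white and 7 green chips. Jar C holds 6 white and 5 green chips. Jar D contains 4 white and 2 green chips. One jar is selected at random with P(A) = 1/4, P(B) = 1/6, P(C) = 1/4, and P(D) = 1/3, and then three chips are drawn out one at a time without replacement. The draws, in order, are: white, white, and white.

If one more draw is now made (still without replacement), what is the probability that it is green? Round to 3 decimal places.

0.697

Compute the likelihood of the observed sequence for each case: P(data | jar A) = (3/6)(2/5)(1/4) = 0.05; P(data | jar B) = (3/10)(2/9)(1/8) = 0.0083333; P(data | jar C) = (6/11)(5/10)(4/9) = 0.12121; P(data | jar D) = (4/6)(3/5)(2/4) = 0.2.
The prior-weighted likelihoods are 1/4 · 0.05 = 0.0125, 1/6 · 0.0083333 = 0.0013889, 1/4 · 0.12121 = 0.030303, 1/3 · 0.2 = 0.066667; with total 0.11086.
Normalising, the posterior is P(jar A | data) = 0.11276, P(jar B | data) = 0.012528, P(jar C | data) = 0.27335, P(jar D | data) = 0.60137.
Averaging over the posterior, P(green next | data) = (1)(0.11276) + (1)(0.012528) + (5/8)(0.27335) + (2/3)(0.60137) = 0.69704.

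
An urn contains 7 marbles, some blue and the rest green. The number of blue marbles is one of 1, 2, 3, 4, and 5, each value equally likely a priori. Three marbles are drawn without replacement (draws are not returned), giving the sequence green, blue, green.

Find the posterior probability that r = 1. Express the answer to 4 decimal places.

0.2143

Under each hypothesis, the probability of the observed sequence is: P(data | r = 1) = (6/7)(1/6)(5/5) = 1/7; P(data | r = 2) = (5/7)(2/6)(4/5) = 4/21; P(data | r = 3) = (4/7)(3/6)(3/5) = 6/35; P(data | r = 4) = (3/7)(4/6)(2/5) = 4/35; P(data | r = 5) = (2/7)(5/6)(1/5) = 1/21.
Weighting by the prior gives 1/5 · 1/7 = 1/35, 1/5 · 4/21 = 4/105, 1/5 · 6/35 = 6/175, 1/5 · 4/35 = 4/175, 1/5 · 1/21 = 1/105; with total 2/15.
Therefore the posterior P(r = 1 | data) = (1/35) / (2/15) = 3/14.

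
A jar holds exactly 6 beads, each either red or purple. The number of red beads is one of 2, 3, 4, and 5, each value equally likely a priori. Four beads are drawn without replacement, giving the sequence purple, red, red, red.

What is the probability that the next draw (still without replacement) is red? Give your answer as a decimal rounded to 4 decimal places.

The likelihood of the observed sequence under each hypothesis: P(data | r = 2) = (4/6)(2/5)(1/4)(0/3) = 0; P(data | r = 3) = (3/6)(3/5)(2/4)(1/3) = 1/20; P(data | r = 4) = (2/6)(4/5)(3/4)(2/3) = 2/15; P(data | r = 5) = (1/6)(5/5)(4/4)(3/3) = 1/6.
Multiplying each by its prior: 1/4 · 0 = 0, 1/4 · 1/20 = 1/80, 1/4 · 2/15 = 1/30, 1/4 · 1/6 = 1/24; summing to 7/80.
Dividing through by the total gives posterior P(r = 2 | data) = 0, P(r = 3 | data) = 1/7, P(r = 4 | data) = 8/21, P(r = 5 | data) = 10/21.
The predictive probability is P(red next | data) = (0)(1/7) + (1/2)(8/21) + (1)(10/21) = 2/3.

0.6667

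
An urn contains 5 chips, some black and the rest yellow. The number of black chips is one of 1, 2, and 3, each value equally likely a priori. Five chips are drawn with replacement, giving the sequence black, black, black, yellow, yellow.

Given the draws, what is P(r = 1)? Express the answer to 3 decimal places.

For each hypothesis, P(data | H) works out to: P(data | r = 1) = (1/5)(1/5)(1/5)(4/5)(4/5) = 0.00512; P(data | r = 2) = (2/5)(2/5)(2/5)(3/5)(3/5) = 0.02304; P(data | r = 3) = (3/5)(3/5)(3/5)(2/5)(2/5) = 0.03456.
Weighting by the prior gives 1/3 · 0.00512 = 0.0017067, 1/3 · 0.02304 = 0.00768, 1/3 · 0.03456 = 0.01152; with total 0.020907.
So P(r = 1 | data) = (0.0017067) / (0.020907) = 0.081633.

0.082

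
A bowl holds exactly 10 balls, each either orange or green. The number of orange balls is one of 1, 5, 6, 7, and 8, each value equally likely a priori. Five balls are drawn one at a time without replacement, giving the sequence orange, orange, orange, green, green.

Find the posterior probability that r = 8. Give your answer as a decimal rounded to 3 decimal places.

Compute the likelihood of the observed sequence for each case: P(data | r = 1) = (1/10)(0/9) = 0; P(data | r = 5) = (5/10)(4/9)(3/8)(5/7)(4/6) = 0.039683; P(data | r = 6) = (6/10)(5/9)(4/8)(4/7)(3/6) = 0.047619; P(data | r = 7) = (7/10)(6/9)(5/8)(3/7)(2/6) = 0.041667; P(data | r = 8) = (8/10)(7/9)(6/8)(2/7)(1/6) = 0.022222.
The prior-weighted likelihoods are 1/5 · 0 = 0, 1/5 · 0.039683 = 0.0079365, 1/5 · 0.047619 = 0.0095238, 1/5 · 0.041667 = 0.0083333, 1/5 · 0.022222 = 0.0044444; these sum to 0.030238.
By Bayes' rule, P(r = 8 | data) = (0.0044444) / (0.030238) = 0.14698.

0.147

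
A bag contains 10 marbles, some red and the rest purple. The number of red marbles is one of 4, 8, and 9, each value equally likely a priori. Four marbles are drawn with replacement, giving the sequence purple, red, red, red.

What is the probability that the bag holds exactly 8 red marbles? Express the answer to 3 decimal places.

The likelihood of the observed sequence under each hypothesis: P(data | r = 4) = (6/10)(4/10)(4/10)(4/10) = 0.0384; P(data | r = 8) = (2/10)(8/10)(8/10)(8/10) = 0.1024; P(data | r = 9) = (1/10)(9/10)(9/10)(9/10) = 0.0729.
The prior-weighted likelihoods are 1/3 · 0.0384 = 0.0128, 1/3 · 0.1024 = 0.034133, 1/3 · 0.0729 = 0.0243; summing to 0.071233.
Therefore the posterior P(r = 8 | data) = (0.034133) / (0.071233) = 0.47918.

0.479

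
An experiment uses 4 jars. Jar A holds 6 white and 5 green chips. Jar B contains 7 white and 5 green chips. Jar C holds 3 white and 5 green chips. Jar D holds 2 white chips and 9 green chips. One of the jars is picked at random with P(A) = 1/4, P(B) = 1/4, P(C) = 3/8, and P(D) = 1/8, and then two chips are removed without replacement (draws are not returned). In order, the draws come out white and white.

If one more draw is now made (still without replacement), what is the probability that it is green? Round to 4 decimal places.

0.5963

The likelihood of the observed sequence under each hypothesis: P(data | jar A) = (6/11)(5/10) = 0.27273; P(data | jar B) = (7/12)(6/11) = 0.31818; P(data | jar C) = (3/8)(2/7) = 0.10714; P(data | jar D) = (2/11)(1/10) = 0.018182.
The prior-weighted likelihoods are 1/4 · 0.27273 = 0.068182, 1/4 · 0.31818 = 0.079545, 3/8 · 0.10714 = 0.040179, 1/8 · 0.018182 = 0.0022727; with total 0.19018.
Normalising, the posterior is P(jar A | data) = 0.35851, P(jar B | data) = 0.41827, P(jar C | data) = 0.21127, P(jar D | data) = 0.01195.
The predictive probability is P(green next | data) = (5/9)(0.35851) + (1/2)(0.41827) + (5/6)(0.21127) + (1)(0.01195) = 0.59632.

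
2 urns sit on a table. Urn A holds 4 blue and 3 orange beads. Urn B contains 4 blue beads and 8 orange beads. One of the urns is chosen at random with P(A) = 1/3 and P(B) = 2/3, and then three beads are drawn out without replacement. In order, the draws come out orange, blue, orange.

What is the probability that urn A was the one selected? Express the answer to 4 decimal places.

0.2519

The likelihood of the observed sequence under each hypothesis: P(data | urn A) = (3/7)(4/6)(2/5) = 0.11429; P(data | urn B) = (8/12)(4/11)(7/10) = 0.1697.
The prior-weighted likelihoods are 1/3 · 0.11429 = 0.038095, 2/3 · 0.1697 = 0.11313; with total 0.15123.
So P(urn A | data) = (0.038095) / (0.15123) = 0.25191.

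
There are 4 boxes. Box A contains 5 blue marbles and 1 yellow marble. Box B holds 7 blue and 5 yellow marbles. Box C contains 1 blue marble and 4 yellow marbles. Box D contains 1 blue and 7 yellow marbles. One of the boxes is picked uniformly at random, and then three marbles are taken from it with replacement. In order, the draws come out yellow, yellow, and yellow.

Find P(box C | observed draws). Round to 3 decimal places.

For each hypothesis, P(data | H) works out to: P(data | box A) = (1/6)(1/6)(1/6) = 0.0046296; P(data | box B) = (5/12)(5/12)(5/12) = 0.072338; P(data | box C) = (4/5)(4/5)(4/5) = 0.512; P(data | box D) = (7/8)(7/8)(7/8) = 0.66992.
Multiplying each by its prior: 1/4 · 0.0046296 = 0.0011574, 1/4 · 0.072338 = 0.018084, 1/4 · 0.512 = 0.128, 1/4 · 0.66992 = 0.16748; with total 0.31472.
Therefore the posterior P(box C | data) = (0.128) / (0.31472) = 0.40671.

0.407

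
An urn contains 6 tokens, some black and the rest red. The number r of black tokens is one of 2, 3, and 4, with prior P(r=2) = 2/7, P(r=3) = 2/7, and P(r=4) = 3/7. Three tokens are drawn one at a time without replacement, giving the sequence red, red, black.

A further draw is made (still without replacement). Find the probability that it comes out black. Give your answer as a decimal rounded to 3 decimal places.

The likelihood of the observed sequence under each hypothesis: P(data | r = 2) = (4/6)(3/5)(2/4) = 1/5; P(data | r = 3) = (3/6)(2/5)(3/4) = 3/20; P(data | r = 4) = (2/6)(1/5)(4/4) = 1/15.
The prior-weighted likelihoods are 2/7 · 1/5 = 2/35, 2/7 · 3/20 = 3/70, 3/7 · 1/15 = 1/35; summing to 9/70.
Normalising, the posterior is P(r = 2 | data) = 4/9, P(r = 3 | data) = 1/3, P(r = 4 | data) = 2/9.
Averaging over the posterior, P(black next | data) = (1/3)(4/9) + (2/3)(1/3) + (1)(2/9) = 16/27.

0.593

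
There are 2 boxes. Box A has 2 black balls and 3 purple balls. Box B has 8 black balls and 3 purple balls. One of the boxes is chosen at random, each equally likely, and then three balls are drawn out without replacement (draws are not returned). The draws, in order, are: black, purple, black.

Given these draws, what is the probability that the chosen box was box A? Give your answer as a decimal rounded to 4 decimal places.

0.3708

Compute the likelihood of the observed sequence for each case: P(data | box A) = (2/5)(3/4)(1/3) = 1/10; P(data | box B) = (8/11)(3/10)(7/9) = 28/165.
Multiplying each by its prior: 1/2 · 1/10 = 1/20, 1/2 · 28/165 = 14/165; with total 89/660.
Hence P(box A | data) = (1/20) / (89/660) = 33/89.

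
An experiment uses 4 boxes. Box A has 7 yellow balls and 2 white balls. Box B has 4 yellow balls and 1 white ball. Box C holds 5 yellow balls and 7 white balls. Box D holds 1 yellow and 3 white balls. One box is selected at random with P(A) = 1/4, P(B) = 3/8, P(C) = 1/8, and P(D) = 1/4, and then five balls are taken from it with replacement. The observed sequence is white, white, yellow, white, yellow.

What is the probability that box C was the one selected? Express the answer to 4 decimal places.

For each hypothesis, P(data | H) works out to: P(data | box A) = (2/9)(2/9)(7/9)(2/9)(7/9) = 0.0066386; P(data | box B) = (1/5)(1/5)(4/5)(1/5)(4/5) = 0.00512; P(data | box C) = (7/12)(7/12)(5/12)(7/12)(5/12) = 0.034461; P(data | box D) = (3/4)(3/4)(1/4)(3/4)(1/4) = 0.026367.
Multiplying each by its prior: 1/4 · 0.0066386 = 0.0016596, 3/8 · 0.00512 = 0.00192, 1/8 · 0.034461 = 0.0043076, 1/4 · 0.026367 = 0.0065918; with total 0.014479.
Therefore the posterior P(box C | data) = (0.0043076) / (0.014479) = 0.29751.

0.2975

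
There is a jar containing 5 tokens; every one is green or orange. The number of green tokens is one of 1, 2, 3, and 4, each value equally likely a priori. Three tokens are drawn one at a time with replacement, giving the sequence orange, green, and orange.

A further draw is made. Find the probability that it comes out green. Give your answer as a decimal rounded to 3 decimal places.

Compute the likelihood of the observed sequence for each case: P(data | r = 1) = (4/5)(1/5)(4/5) = 16/125; P(data | r = 2) = (3/5)(2/5)(3/5) = 18/125; P(data | r = 3) = (2/5)(3/5)(2/5) = 12/125; P(data | r = 4) = (1/5)(4/5)(1/5) = 4/125.
Multiplying each by its prior: 1/4 · 16/125 = 4/125, 1/4 · 18/125 = 9/250, 1/4 · 12/125 = 3/125, 1/4 · 4/125 = 1/125; with total 1/10.
Normalising, the posterior is P(r = 1 | data) = 8/25, P(r = 2 | data) = 9/25, P(r = 3 | data) = 6/25, P(r = 4 | data) = 2/25.
Averaging over the posterior, P(green next | data) = (1/5)(8/25) + (2/5)(9/25) + (3/5)(6/25) + (4/5)(2/25) = 52/125.

0.416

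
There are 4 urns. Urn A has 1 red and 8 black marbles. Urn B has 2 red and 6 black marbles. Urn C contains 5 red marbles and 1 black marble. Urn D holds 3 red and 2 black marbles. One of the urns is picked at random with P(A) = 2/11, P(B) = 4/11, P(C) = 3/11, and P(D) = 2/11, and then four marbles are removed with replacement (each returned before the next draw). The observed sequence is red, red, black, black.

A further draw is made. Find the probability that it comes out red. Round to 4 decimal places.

0.4642

Compute the likelihood of the observed sequence for each case: P(data | urn A) = (1/9)(1/9)(8/9)(8/9) = 0.0097546; P(data | urn B) = (2/8)(2/8)(6/8)(6/8) = 0.035156; P(data | urn C) = (5/6)(5/6)(1/6)(1/6) = 0.01929; P(data | urn D) = (3/5)(3/5)(2/5)(2/5) = 0.0576.
Weighting by the prior gives 2/11 · 0.0097546 = 0.0017736, 4/11 · 0.035156 = 0.012784, 3/11 · 0.01929 = 0.0052609, 2/11 · 0.0576 = 0.010473; summing to 0.030291.
Normalising, the posterior is P(urn A | data) = 0.05855, P(urn B | data) = 0.42204, P(urn C | data) = 0.17368, P(urn D | data) = 0.34573.
So P(red next | data) = Σ P(red next | H) P(H | data) = (1/9)(0.05855) + (1/4)(0.42204) + (5/6)(0.17368) + (3/5)(0.34573) = 0.46419.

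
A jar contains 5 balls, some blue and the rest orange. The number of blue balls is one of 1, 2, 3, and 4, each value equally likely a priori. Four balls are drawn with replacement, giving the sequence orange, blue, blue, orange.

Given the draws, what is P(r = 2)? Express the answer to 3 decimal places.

For each hypothesis, P(data | H) works out to: P(data | r = 1) = (4/5)(1/5)(1/5)(4/5) = 16/625; P(data | r = 2) = (3/5)(2/5)(2/5)(3/5) = 36/625; P(data | r = 3) = (2/5)(3/5)(3/5)(2/5) = 36/625; P(data | r = 4) = (1/5)(4/5)(4/5)(1/5) = 16/625.
Weighting by the prior gives 1/4 · 16/625 = 4/625, 1/4 · 36/625 = 9/625, 1/4 · 36/625 = 9/625, 1/4 · 16/625 = 4/625; summing to 26/625.
So P(r = 2 | data) = (9/625) / (26/625) = 9/26.

0.346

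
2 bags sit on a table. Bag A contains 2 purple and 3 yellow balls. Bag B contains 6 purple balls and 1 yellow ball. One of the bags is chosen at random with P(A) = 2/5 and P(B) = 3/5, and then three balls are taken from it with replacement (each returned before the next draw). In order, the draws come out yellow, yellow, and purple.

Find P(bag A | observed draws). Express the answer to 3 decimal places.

Under each hypothesis, the probability of the observed sequence is: P(data | bag A) = (3/5)(3/5)(2/5) = 0.144; P(data | bag B) = (1/7)(1/7)(6/7) = 0.017493.
Weighting by the prior gives 2/5 · 0.144 = 0.0576, 3/5 · 0.017493 = 0.010496; summing to 0.068096.
Hence P(bag A | data) = (0.0576) / (0.068096) = 0.84587.

0.846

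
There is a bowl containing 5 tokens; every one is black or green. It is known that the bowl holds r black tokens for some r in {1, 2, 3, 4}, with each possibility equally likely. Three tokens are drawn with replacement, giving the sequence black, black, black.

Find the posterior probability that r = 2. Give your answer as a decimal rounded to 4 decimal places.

0.0800

Under each hypothesis, the probability of the observed sequence is: P(data | r = 1) = (1/5)(1/5)(1/5) = 1/125; P(data | r = 2) = (2/5)(2/5)(2/5) = 8/125; P(data | r = 3) = (3/5)(3/5)(3/5) = 27/125; P(data | r = 4) = (4/5)(4/5)(4/5) = 64/125.
The prior-weighted likelihoods are 1/4 · 1/125 = 1/500, 1/4 · 8/125 = 2/125, 1/4 · 27/125 = 27/500, 1/4 · 64/125 = 16/125; summing to 1/5.
Therefore the posterior P(r = 2 | data) = (2/125) / (1/5) = 2/25.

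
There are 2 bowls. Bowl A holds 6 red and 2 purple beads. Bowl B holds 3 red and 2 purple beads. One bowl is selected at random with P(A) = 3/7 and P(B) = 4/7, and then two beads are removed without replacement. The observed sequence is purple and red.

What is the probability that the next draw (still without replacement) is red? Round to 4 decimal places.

0.7248

For each hypothesis, P(data | H) works out to: P(data | bowl A) = (2/8)(6/7) = 3/14; P(data | bowl B) = (2/5)(3/4) = 3/10.
The prior-weighted likelihoods are 3/7 · 3/14 = 9/98, 4/7 · 3/10 = 6/35; with total 129/490.
Normalising, the posterior is P(bowl A | data) = 15/43, P(bowl B | data) = 28/43.
The predictive probability is P(red next | data) = (5/6)(15/43) + (2/3)(28/43) = 187/258.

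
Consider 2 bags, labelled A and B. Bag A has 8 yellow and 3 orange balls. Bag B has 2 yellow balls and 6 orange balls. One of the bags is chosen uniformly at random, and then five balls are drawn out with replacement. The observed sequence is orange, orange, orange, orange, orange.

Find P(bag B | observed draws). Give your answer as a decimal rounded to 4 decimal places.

0.9937

The likelihood of the observed sequence under each hypothesis: P(data | bag A) = (3/11)(3/11)(3/11)(3/11)(3/11) = 0.0015088; P(data | bag B) = (6/8)(6/8)(6/8)(6/8)(6/8) = 0.2373.
Weighting by the prior gives 1/2 · 0.0015088 = 0.00075442, 1/2 · 0.2373 = 0.11865; these sum to 0.11941.
By Bayes' rule, P(bag B | data) = (0.11865) / (0.11941) = 0.99368.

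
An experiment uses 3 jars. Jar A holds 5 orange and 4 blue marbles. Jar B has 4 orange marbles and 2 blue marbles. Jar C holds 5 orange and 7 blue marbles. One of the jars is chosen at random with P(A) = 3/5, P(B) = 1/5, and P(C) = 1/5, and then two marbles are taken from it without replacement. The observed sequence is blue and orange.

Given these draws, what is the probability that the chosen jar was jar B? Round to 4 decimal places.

For each hypothesis, P(data | H) works out to: P(data | jar A) = (4/9)(5/8) = 0.27778; P(data | jar B) = (2/6)(4/5) = 0.26667; P(data | jar C) = (7/12)(5/11) = 0.26515.
Weighting by the prior gives 3/5 · 0.27778 = 0.16667, 1/5 · 0.26667 = 0.053333, 1/5 · 0.26515 = 0.05303; with total 0.27303.
So P(jar B | data) = (0.053333) / (0.27303) = 0.19534.

0.1953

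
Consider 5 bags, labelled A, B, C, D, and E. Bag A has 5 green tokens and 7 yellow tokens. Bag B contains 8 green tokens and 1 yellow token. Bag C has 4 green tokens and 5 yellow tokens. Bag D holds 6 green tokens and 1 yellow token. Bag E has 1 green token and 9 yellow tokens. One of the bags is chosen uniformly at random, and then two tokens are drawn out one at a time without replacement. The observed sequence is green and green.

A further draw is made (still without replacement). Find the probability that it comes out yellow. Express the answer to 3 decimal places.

Under each hypothesis, the probability of the observed sequence is: P(data | bag A) = (5/12)(4/11) = 0.15152; P(data | bag B) = (8/9)(7/8) = 0.77778; P(data | bag C) = (4/9)(3/8) = 0.16667; P(data | bag D) = (6/7)(5/6) = 0.71429; P(data | bag E) = (1/10)(0/9) = 0.
Multiplying each by its prior: 1/5 · 0.15152 = 0.030303, 1/5 · 0.77778 = 0.15556, 1/5 · 0.16667 = 0.033333, 1/5 · 0.71429 = 0.14286, 1/5 · 0 = 0; summing to 0.36205.
Dividing through by the total gives posterior P(bag A | data) = 0.083699, P(bag B | data) = 0.42965, P(bag C | data) = 0.092069, P(bag D | data) = 0.39458, P(bag E | data) = 0.
The predictive probability is P(yellow next | data) = (7/10)(0.083699) + (1/7)(0.42965) + (5/7)(0.092069) + (1/5)(0.39458) = 0.26465.

0.265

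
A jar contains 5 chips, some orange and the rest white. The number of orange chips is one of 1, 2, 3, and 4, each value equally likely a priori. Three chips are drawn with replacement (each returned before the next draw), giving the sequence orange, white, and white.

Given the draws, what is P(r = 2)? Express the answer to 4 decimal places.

0.3600

Compute the likelihood of the observed sequence for each case: P(data | r = 1) = (1/5)(4/5)(4/5) = 16/125; P(data | r = 2) = (2/5)(3/5)(3/5) = 18/125; P(data | r = 3) = (3/5)(2/5)(2/5) = 12/125; P(data | r = 4) = (4/5)(1/5)(1/5) = 4/125.
The prior-weighted likelihoods are 1/4 · 16/125 = 4/125, 1/4 · 18/125 = 9/250, 1/4 · 12/125 = 3/125, 1/4 · 4/125 = 1/125; summing to 1/10.
Hence P(r = 2 | data) = (9/250) / (1/10) = 9/25.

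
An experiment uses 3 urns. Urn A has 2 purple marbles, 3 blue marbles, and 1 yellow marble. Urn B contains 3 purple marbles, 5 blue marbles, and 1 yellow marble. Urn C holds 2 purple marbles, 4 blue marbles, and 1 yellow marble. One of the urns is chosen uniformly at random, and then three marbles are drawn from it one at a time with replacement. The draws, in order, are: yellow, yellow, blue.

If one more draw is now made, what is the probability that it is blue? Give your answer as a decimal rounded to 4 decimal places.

The likelihood of the observed sequence under each hypothesis: P(data | urn A) = (1/6)(1/6)(3/6) = 0.013889; P(data | urn B) = (1/9)(1/9)(5/9) = 0.0068587; P(data | urn C) = (1/7)(1/7)(4/7) = 0.011662.
Weighting by the prior gives 1/3 · 0.013889 = 0.0046296, 1/3 · 0.0068587 = 0.0022862, 1/3 · 0.011662 = 0.0038873; summing to 0.010803.
The posterior is then P(urn A | data) = 0.42854, P(urn B | data) = 0.21163, P(urn C | data) = 0.35983.
So P(blue next | data) = Σ P(blue next | H) P(H | data) = (1/2)(0.42854) + (5/9)(0.21163) + (4/7)(0.35983) = 0.53746.

0.5375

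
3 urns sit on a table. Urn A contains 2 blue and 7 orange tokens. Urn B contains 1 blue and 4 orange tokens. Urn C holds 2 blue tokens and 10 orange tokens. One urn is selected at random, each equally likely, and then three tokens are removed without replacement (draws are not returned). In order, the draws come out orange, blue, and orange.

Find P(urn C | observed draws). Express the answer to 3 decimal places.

0.271

The likelihood of the observed sequence under each hypothesis: P(data | urn A) = (7/9)(2/8)(6/7) = 1/6; P(data | urn B) = (4/5)(1/4)(3/3) = 1/5; P(data | urn C) = (10/12)(2/11)(9/10) = 3/22.
The prior-weighted likelihoods are 1/3 · 1/6 = 1/18, 1/3 · 1/5 = 1/15, 1/3 · 3/22 = 1/22; these sum to 83/495.
By Bayes' rule, P(urn C | data) = (1/22) / (83/495) = 45/166.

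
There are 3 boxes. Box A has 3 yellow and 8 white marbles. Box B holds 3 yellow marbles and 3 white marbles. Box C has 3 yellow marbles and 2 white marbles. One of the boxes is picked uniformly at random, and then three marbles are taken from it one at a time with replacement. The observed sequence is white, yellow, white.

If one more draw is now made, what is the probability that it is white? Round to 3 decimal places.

The likelihood of the observed sequence under each hypothesis: P(data | box A) = (8/11)(3/11)(8/11) = 0.14425; P(data | box B) = (3/6)(3/6)(3/6) = 0.125; P(data | box C) = (2/5)(3/5)(2/5) = 0.096.
The prior-weighted likelihoods are 1/3 · 0.14425 = 0.048084, 1/3 · 0.125 = 0.041667, 1/3 · 0.096 = 0.032; summing to 0.12175.
Normalising, the posterior is P(box A | data) = 0.39494, P(box B | data) = 0.34223, P(box C | data) = 0.26283.
Averaging over the posterior, P(white next | data) = (8/11)(0.39494) + (1/2)(0.34223) + (2/5)(0.26283) = 0.56348.

0.563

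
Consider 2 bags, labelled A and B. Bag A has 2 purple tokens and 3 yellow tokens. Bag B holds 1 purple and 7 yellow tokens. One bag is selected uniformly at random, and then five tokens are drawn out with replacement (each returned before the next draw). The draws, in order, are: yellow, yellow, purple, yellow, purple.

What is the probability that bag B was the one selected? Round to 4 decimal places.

For each hypothesis, P(data | H) works out to: P(data | bag A) = (3/5)(3/5)(2/5)(3/5)(2/5) = 0.03456; P(data | bag B) = (7/8)(7/8)(1/8)(7/8)(1/8) = 0.010468.
The prior-weighted likelihoods are 1/2 · 0.03456 = 0.01728, 1/2 · 0.010468 = 0.0052338; these sum to 0.022514.
Hence P(bag B | data) = (0.0052338) / (0.022514) = 0.23247.

0.2325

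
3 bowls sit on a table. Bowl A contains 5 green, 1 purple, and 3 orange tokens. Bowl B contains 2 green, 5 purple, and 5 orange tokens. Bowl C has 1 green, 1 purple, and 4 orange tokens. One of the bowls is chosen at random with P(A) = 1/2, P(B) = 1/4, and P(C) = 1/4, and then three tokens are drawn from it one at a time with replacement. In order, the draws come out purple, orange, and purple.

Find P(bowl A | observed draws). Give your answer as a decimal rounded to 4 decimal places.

0.0831

Compute the likelihood of the observed sequence for each case: P(data | bowl A) = (1/9)(3/9)(1/9) = 0.0041152; P(data | bowl B) = (5/12)(5/12)(5/12) = 0.072338; P(data | bowl C) = (1/6)(4/6)(1/6) = 0.018519.
The prior-weighted likelihoods are 1/2 · 0.0041152 = 0.0020576, 1/4 · 0.072338 = 0.018084, 1/4 · 0.018519 = 0.0046296; summing to 0.024772.
By Bayes' rule, P(bowl A | data) = (0.0020576) / (0.024772) = 0.083063.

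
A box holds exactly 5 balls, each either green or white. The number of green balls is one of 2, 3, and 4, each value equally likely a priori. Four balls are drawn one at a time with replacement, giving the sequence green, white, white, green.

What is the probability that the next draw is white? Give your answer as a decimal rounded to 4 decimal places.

0.4455

For each hypothesis, P(data | H) works out to: P(data | r = 2) = (2/5)(3/5)(3/5)(2/5) = 0.0576; P(data | r = 3) = (3/5)(2/5)(2/5)(3/5) = 0.0576; P(data | r = 4) = (4/5)(1/5)(1/5)(4/5) = 0.0256.
Weighting by the prior gives 1/3 · 0.0576 = 0.0192, 1/3 · 0.0576 = 0.0192, 1/3 · 0.0256 = 0.0085333; with total 0.046933.
Normalising, the posterior is P(r = 2 | data) = 0.40909, P(r = 3 | data) = 0.40909, P(r = 4 | data) = 0.18182.
So P(white next | data) = Σ P(white next | H) P(H | data) = (3/5)(0.40909) + (2/5)(0.40909) + (1/5)(0.18182) = 0.44545.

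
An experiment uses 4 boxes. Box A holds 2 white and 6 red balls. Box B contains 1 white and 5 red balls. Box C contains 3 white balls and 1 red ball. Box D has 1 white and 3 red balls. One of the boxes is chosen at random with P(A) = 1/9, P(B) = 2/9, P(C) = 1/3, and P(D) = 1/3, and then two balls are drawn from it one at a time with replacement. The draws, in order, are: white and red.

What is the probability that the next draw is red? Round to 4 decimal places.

0.5877

For each hypothesis, P(data | H) works out to: P(data | box A) = (2/8)(6/8) = 0.1875; P(data | box B) = (1/6)(5/6) = 0.13889; P(data | box C) = (3/4)(1/4) = 0.1875; P(data | box D) = (1/4)(3/4) = 0.1875.
Multiplying each by its prior: 1/9 · 0.1875 = 0.020833, 2/9 · 0.13889 = 0.030864, 1/3 · 0.1875 = 0.0625, 1/3 · 0.1875 = 0.0625; summing to 0.1767.
Normalising, the posterior is P(box A | data) = 0.1179, P(box B | data) = 0.17467, P(box C | data) = 0.35371, P(box D | data) = 0.35371.
The predictive probability is P(red next | data) = (3/4)(0.1179) + (5/6)(0.17467) + (1/4)(0.35371) + (3/4)(0.35371) = 0.5877.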